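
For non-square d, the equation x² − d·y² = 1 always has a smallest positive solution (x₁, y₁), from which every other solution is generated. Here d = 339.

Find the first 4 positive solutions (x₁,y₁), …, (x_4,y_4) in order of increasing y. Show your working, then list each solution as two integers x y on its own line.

97970 5321
19196241799 1042596740
3761311617998090 204286405230279
736991398411349512801 40027878239778270520

[18; 2,2,2,1,17,1,2,2,2,36] for √339; ℓ=10 ⇒ convergent index 9
i=0: a=18 ⇒ p=18, q=1
i=1: a=2 ⇒ p=37, q=2
i=2: a=2 ⇒ p=92, q=5
i=3: a=2 ⇒ p=221, q=12
i=4: a=1 ⇒ p=313, q=17
i=5: a=17 ⇒ p=5542, q=301
i=6: a=1 ⇒ p=5855, q=318
…
i=8: a=2 ⇒ p=40359, q=2192
i=9: a=2 ⇒ p=97970, q=5321
→ (97970, 5321).  Check: 97970²=9598120900, 339·5321²=9598120899, difference 1.
n=2: (97970,5321)∘(97970,5321) = (97970·97970+339·5321·5321, 97970·5321+5321·97970) = (19196241799,1042596740)
n=3: (19196241799,1042596740)∘(97970,5321) = (97970·19196241799+339·5321·1042596740, 97970·1042596740+5321·19196241799) = (3761311617998090,204286405230279)
n=4: (3761311617998090,204286405230279)∘(97970,5321) = (97970·3761311617998090+339·5321·204286405230279, 97970·204286405230279+5321·3761311617998090) = (736991398411349512801,40027878239778270520)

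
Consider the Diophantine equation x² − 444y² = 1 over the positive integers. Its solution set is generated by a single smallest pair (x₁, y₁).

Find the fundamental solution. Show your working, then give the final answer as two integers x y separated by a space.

295 14

[21; 14,42] for √444; ℓ=2 ⇒ convergent index 1
k=0  a_k=21  p_k/q_k = 21/1
k=1  a_k=14  p_k/q_k = 295/14
fundamental: x₁=295, y₁=14  (since 87025 − 444·196 = 1)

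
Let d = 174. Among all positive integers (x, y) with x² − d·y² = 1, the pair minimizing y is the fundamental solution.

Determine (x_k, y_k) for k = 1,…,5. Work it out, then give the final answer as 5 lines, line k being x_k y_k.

√174 = [13; 5,4,5,26, …], period ℓ=4 (even) → k=3
i=0: a=13 ⇒ p=13, q=1
…
i=2: a=4 ⇒ p=277, q=21
i=3: a=5 ⇒ p=1451, q=110
→ (1451, 110).  Check: 1451²=2105401, 174·110²=2105400, difference 1.
(1451+110√174)^2 = 4210801 + 319220√174
(1451+110√174)^3 = 12219743051 + 926376330√174
(1451+110√174)^4 = 35461690123201 + 2688343790440√174
(1451+110√174)^5 = 102909812517786251 + 7801572753480550√174

1451 110
4210801 319220
12219743051 926376330
35461690123201 2688343790440
102909812517786251 7801572753480550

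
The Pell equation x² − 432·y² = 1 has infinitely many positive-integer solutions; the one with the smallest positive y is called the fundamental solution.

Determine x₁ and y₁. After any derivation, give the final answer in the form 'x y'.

1351 65

[20; 1,3,1,1,1,3,1,40] for √432; ℓ=8 ⇒ convergent index 7
i=0: a=20 ⇒ p=20, q=1
i=1: a=1 ⇒ p=21, q=1
…
i=3: a=1 ⇒ p=104, q=5
i=4: a=1 ⇒ p=187, q=9
…
i=6: a=3 ⇒ p=1060, q=51
i=7: a=1 ⇒ p=1351, q=65
(x₁, y₁) = (1351, 65);  1351² − 432·65² = 1 ✓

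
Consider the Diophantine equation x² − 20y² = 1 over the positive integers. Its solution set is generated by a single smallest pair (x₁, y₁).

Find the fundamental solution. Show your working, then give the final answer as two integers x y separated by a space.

√20 = [4; 2,8, …], period ℓ=2 (even) → k=1
a_0=4:  p_0=4·1+0=4,  q_0=4·0+1=1
a_1=2:  p_1=2·4+1=9,  q_1=2·1+0=2
→ (9, 2).  Check: 9²=81, 20·2²=80, difference 1.

9 2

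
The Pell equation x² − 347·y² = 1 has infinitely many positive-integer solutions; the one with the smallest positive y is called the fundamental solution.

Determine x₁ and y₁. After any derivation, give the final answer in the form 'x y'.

641602 34443

√347 → a₀=18, period (1,1,1,2,4,…,1,1,36); ℓ=14 even so k=13
i=0: a=18 ⇒ p=18, q=1
i=1: a=1 ⇒ p=19, q=1
i=2: a=1 ⇒ p=37, q=2
i=3: a=1 ⇒ p=56, q=3
…
i=5: a=4 ⇒ p=652, q=35
…
i=7: a=17 ⇒ p=14269, q=766
i=8: a=1 ⇒ p=15070, q=809
…
i=10: a=2 ⇒ p=164168, q=8813
…
i=12: a=1 ⇒ p=402885, q=21628
i=13: a=1 ⇒ p=641602, q=34443
→ (641602, 34443).  Check: 641602²=411653126404, 347·34443²=411653126403, difference 1.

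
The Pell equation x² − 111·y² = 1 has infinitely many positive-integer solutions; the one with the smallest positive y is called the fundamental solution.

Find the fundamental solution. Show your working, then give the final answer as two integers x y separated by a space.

d=111: √d = [10; 1,1,6,1,1,20] (ℓ=6, even), read p_5/q_5
step 0: (10, 1)  from 10·(1,0) + (0,1)
step 1: (11, 1)  from 1·(10,1) + (1,0)
step 2: (21, 2)  from 1·(11,1) + (10,1)
step 3: (137, 13)  from 6·(21,2) + (11,1)
step 4: (158, 15)  from 1·(137,13) + (21,2)
step 5: (295, 28)  from 1·(158,15) + (137,13)
→ (295, 28).  Check: 295²=87025, 111·28²=87024, difference 1.

295 28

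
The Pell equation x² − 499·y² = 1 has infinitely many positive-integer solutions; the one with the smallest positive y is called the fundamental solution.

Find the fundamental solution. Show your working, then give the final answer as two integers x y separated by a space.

4490 201

[22; 2,1,21,1,2,44] for √499; ℓ=6 ⇒ convergent index 5
step 0: (22, 1)  from 22·(1,0) + (0,1)
…
step 4: (1519, 68)  from 1·(1452,65) + (67,3)
step 5: (4490, 201)  from 2·(1519,68) + (1452,65)
→ (4490, 201).  Check: 4490²=20160100, 499·201²=20160099, difference 1.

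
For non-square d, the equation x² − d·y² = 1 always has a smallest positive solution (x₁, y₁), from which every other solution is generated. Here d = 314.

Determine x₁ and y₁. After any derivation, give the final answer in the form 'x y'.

392499 22150

d=314: √d = [17; 1,2,1,1,2,1,34] (ℓ=7, odd), read p_13/q_13
i=0: a=17 ⇒ p=17, q=1
…
i=3: a=1 ⇒ p=71, q=4
…
i=12: a=2 ⇒ p=282617, q=15949
i=13: a=1 ⇒ p=392499, q=22150
fundamental: x₁=392499, y₁=22150  (since 154055465001 − 314·490622500 = 1)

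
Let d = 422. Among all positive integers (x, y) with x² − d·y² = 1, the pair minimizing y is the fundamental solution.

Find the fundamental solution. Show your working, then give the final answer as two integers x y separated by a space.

7022501 341850

d=422: √d = [20; 1,1,5,2,1,…,1,1,40] (ℓ=14, even), read p_13/q_13
step 0: (20, 1)  from 20·(1,0) + (0,1)
step 1: (21, 1)  from 1·(20,1) + (1,0)
step 2: (41, 2)  from 1·(21,1) + (20,1)
…
step 5: (719, 35)  from 1·(493,24) + (226,11)
…
step 9: (217526, 10589)  from 1·(163807,7974) + (53719,2615)
…
step 12: (3810680, 185501)  from 1·(3211821,156349) + (598859,29152)
step 13: (7022501, 341850)  from 1·(3810680,185501) + (3211821,156349)
(x₁, y₁) = (7022501, 341850);  7022501² − 422·341850² = 1 ✓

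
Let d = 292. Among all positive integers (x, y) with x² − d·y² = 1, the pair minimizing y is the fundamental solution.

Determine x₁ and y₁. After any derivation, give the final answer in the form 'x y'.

√292 → a₀=17, period (11,2,1,3,8,3,1,2,11,34); ℓ=10 even so k=9
step 0: (17, 1)  from 17·(1,0) + (0,1)
step 1: (188, 11)  from 11·(17,1) + (1,0)
step 2: (393, 23)  from 2·(188,11) + (17,1)
…
step 6: (55143, 3227)  from 3·(17669,1034) + (2136,125)
…
step 8: (200767, 11749)  from 2·(72812,4261) + (55143,3227)
step 9: (2281249, 133500)  from 11·(200767,11749) + (72812,4261)
fundamental: x₁=2281249, y₁=133500  (since 5204097000001 − 292·17822250000 = 1)

2281249 133500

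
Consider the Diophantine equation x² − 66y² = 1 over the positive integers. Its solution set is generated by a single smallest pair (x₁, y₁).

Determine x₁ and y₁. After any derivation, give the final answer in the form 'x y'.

d=66: √d = [8; 8,16] (ℓ=2, even), read p_1/q_1
k=0  a_k=8  p_k/q_k = 8/1
k=1  a_k=8  p_k/q_k = 65/8
fundamental: x₁=65, y₁=8  (since 4225 − 66·64 = 1)

65 8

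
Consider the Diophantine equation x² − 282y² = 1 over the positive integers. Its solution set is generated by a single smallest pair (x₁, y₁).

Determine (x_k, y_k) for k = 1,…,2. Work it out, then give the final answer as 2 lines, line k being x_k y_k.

√282 → a₀=16, period (1,3,1,4,1,3,1,32); ℓ=8 even so k=7
a_0=16:  p_0=16·1+0=16,  q_0=16·0+1=1
…
a_3=1:  p_3=1·67+17=84,  q_3=1·4+1=5
a_4=4:  p_4=4·84+67=403,  q_4=4·5+4=24
…
a_6=3:  p_6=3·487+403=1864,  q_6=3·29+24=111
a_7=1:  p_7=1·1864+487=2351,  q_7=1·111+29=140
fundamental: x₁=2351, y₁=140  (since 5527201 − 282·19600 = 1)
n=2: (2351,140)∘(2351,140) = (2351·2351+282·140·140, 2351·140+140·2351) = (11054401,658280)

2351 140
11054401 658280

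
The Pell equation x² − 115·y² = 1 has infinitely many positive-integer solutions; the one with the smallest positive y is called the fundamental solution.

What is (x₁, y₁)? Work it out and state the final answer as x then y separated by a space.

√115 = [10; 1,2,1,1,1,1,1,2,1,20, …], period ℓ=10 (even) → k=9
k=0  a_k=10  p_k/q_k = 10/1
…
k=2  a_k=2  p_k/q_k = 32/3
k=3  a_k=1  p_k/q_k = 43/4
…
k=5  a_k=1  p_k/q_k = 118/11
…
k=8  a_k=2  p_k/q_k = 815/76
k=9  a_k=1  p_k/q_k = 1126/105
fundamental: x₁=1126, y₁=105  (since 1267876 − 115·11025 = 1)

1126 105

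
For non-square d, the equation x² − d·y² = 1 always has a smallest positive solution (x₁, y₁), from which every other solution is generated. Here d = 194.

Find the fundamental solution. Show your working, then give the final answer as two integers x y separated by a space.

195 14

√194 = [13; 1,12,1,26, …], period ℓ=4 (even) → k=3
k=0  a_k=13  p_k/q_k = 13/1
…
k=2  a_k=12  p_k/q_k = 181/13
k=3  a_k=1  p_k/q_k = 195/14
fundamental: x₁=195, y₁=14  (since 38025 − 194·196 = 1)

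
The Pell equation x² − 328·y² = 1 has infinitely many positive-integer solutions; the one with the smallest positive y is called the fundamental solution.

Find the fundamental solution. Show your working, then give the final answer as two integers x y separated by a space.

√328 → a₀=18, period (9,36); ℓ=2 even so k=1
i=0: a=18 ⇒ p=18, q=1
i=1: a=9 ⇒ p=163, q=9
fundamental: x₁=163, y₁=9  (since 26569 − 328·81 = 1)

163 9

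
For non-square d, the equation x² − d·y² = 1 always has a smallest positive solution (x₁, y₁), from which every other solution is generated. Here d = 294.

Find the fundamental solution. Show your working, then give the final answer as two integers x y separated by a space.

√294 → a₀=17, period (6,1,4,1,6,34); ℓ=6 even so k=5
k=0  a_k=17  p_k/q_k = 17/1
k=1  a_k=6  p_k/q_k = 103/6
k=2  a_k=1  p_k/q_k = 120/7
k=3  a_k=4  p_k/q_k = 583/34
k=4  a_k=1  p_k/q_k = 703/41
k=5  a_k=6  p_k/q_k = 4801/280
fundamental: x₁=4801, y₁=280  (since 23049601 − 294·78400 = 1)

4801 280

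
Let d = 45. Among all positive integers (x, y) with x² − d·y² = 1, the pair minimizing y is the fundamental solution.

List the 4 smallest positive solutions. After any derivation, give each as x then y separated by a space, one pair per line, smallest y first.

161 24
51841 7728
16692641 2488392
5374978561 801254496

√45 → a₀=6, period (1,2,2,2,1,12); ℓ=6 even so k=5
k=0  a_k=6  p_k/q_k = 6/1
k=1  a_k=1  p_k/q_k = 7/1
k=2  a_k=2  p_k/q_k = 20/3
…
k=4  a_k=2  p_k/q_k = 114/17
k=5  a_k=1  p_k/q_k = 161/24
(x₁, y₁) = (161, 24);  161² − 45·24² = 1 ✓
(161+24√45)^2 = 51841 + 7728√45
(161+24√45)^3 = 16692641 + 2488392√45
(161+24√45)^4 = 5374978561 + 801254496√45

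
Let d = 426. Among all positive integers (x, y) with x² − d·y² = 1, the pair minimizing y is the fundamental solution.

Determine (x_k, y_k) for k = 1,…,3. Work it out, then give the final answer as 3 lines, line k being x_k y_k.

88751 4300
15753480001 763258600
2796274207048751 135479928012900

√426 = [20; 1,1,1,3,2,6,2,3,1,1,1,40, …], period ℓ=12 (even) → k=11
a_0=20:  p_0=20·1+0=20,  q_0=20·0+1=1
a_1=1:  p_1=1·20+1=21,  q_1=1·1+0=1
a_2=1:  p_2=1·21+20=41,  q_2=1·1+1=2
…
a_7=2:  p_7=2·3323+516=7162,  q_7=2·161+25=347
…
a_9=1:  p_9=1·24809+7162=31971,  q_9=1·1202+347=1549
a_10=1:  p_10=1·31971+24809=56780,  q_10=1·1549+1202=2751
a_11=1:  p_11=1·56780+31971=88751,  q_11=1·2751+1549=4300
fundamental: x₁=88751, y₁=4300  (since 7876740001 − 426·18490000 = 1)
k=2:  x_2 = 88751·88751+426·4300·4300 = 15753480001,  y_2 = 88751·4300+4300·88751 = 763258600
k=3:  x_3 = 88751·15753480001+426·4300·763258600 = 2796274207048751,  y_3 = 88751·763258600+4300·15753480001 = 135479928012900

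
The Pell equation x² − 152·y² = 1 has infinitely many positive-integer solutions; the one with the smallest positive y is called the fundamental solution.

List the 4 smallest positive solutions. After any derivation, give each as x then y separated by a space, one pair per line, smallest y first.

d=152: √d = [12; 3,24] (ℓ=2, even), read p_1/q_1
a_0=12:  p_0=12·1+0=12,  q_0=12·0+1=1
a_1=3:  p_1=3·12+1=37,  q_1=3·1+0=3
→ (37, 3).  Check: 37²=1369, 152·3²=1368, difference 1.
k=2:  x_2 = 37·37+152·3·3 = 2737,  y_2 = 37·3+3·37 = 222
k=3:  x_3 = 37·2737+152·3·222 = 202501,  y_3 = 37·222+3·2737 = 16425
k=4:  x_4 = 37·202501+152·3·16425 = 14982337,  y_4 = 37·16425+3·202501 = 1215228

37 3
2737 222
202501 16425
14982337 1215228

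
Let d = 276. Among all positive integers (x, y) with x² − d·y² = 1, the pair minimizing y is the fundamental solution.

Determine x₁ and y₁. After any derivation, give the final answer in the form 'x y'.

√276 → a₀=16, period (1,1,1,1,2,2,2,1,1,1,1,32); ℓ=12 even so k=11
a_0=16:  p_0=16·1+0=16,  q_0=16·0+1=1
a_1=1:  p_1=1·16+1=17,  q_1=1·1+0=1
…
a_7=2:  p_7=2·515+216=1246,  q_7=2·31+13=75
…
a_10=1:  p_10=1·3007+1761=4768,  q_10=1·181+106=287
a_11=1:  p_11=1·4768+3007=7775,  q_11=1·287+181=468
fundamental: x₁=7775, y₁=468  (since 60450625 − 276·219024 = 1)

7775 468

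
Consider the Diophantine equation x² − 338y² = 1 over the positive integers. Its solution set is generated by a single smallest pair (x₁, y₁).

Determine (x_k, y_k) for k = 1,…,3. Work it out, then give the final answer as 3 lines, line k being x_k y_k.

√338 = [18; 2,1,1,2,36, …], period ℓ=5 (odd) → k=9
a_0=18:  p_0=18·1+0=18,  q_0=18·0+1=1
a_1=2:  p_1=2·18+1=37,  q_1=2·1+0=2
…
a_3=1:  p_3=1·55+37=92,  q_3=1·3+2=5
…
a_5=36:  p_5=36·239+92=8696,  q_5=36·13+5=473
…
a_8=1:  p_8=1·26327+17631=43958,  q_8=1·1432+959=2391
a_9=2:  p_9=2·43958+26327=114243,  q_9=2·2391+1432=6214
fundamental: x₁=114243, y₁=6214  (since 13051463049 − 338·38613796 = 1)
(x_2, y_2) = (114243·114243 + 338·6214·6214, 114243·6214 + 6214·114243) = (26102926097, 1419812004)
(x_3, y_3) = (114243·26102926097 + 338·6214·1419812004, 114243·1419812004 + 6214·26102926097) = (5964153172084899, 324407165539730)

114243 6214
26102926097 1419812004
5964153172084899 324407165539730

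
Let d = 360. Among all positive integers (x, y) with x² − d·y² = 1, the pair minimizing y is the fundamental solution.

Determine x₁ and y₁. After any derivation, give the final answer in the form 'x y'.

√360 → a₀=18, period (1,36); ℓ=2 even so k=1
step 0: (18, 1)  from 18·(1,0) + (0,1)
step 1: (19, 1)  from 1·(18,1) + (1,0)
→ (19, 1).  Check: 19²=361, 360·1²=360, difference 1.

19 1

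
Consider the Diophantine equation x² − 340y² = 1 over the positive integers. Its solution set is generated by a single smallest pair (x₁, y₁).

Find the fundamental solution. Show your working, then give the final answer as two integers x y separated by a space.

[18; 2,3,1,1,1,…,3,2,36] for √340; ℓ=14 ⇒ convergent index 13
a_0=18:  p_0=18·1+0=18,  q_0=18·0+1=1
a_1=2:  p_1=2·18+1=37,  q_1=2·1+0=2
…
a_3=1:  p_3=1·129+37=166,  q_3=1·7+2=9
a_4=1:  p_4=1·166+129=295,  q_4=1·9+7=16
…
a_6=1:  p_6=1·461+295=756,  q_6=1·25+16=41
…
a_8=1:  p_8=1·6509+756=7265,  q_8=1·353+41=394
a_9=1:  p_9=1·7265+6509=13774,  q_9=1·394+353=747
a_10=1:  p_10=1·13774+7265=21039,  q_10=1·747+394=1141
a_11=1:  p_11=1·21039+13774=34813,  q_11=1·1141+747=1888
a_12=3:  p_12=3·34813+21039=125478,  q_12=3·1888+1141=6805
a_13=2:  p_13=2·125478+34813=285769,  q_13=2·6805+1888=15498
→ (285769, 15498).  Check: 285769²=81663921361, 340·15498²=81663921360, difference 1.

285769 15498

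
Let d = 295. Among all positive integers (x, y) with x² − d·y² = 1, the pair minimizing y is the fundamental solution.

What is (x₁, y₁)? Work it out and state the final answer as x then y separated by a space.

[17; 5,1,2,3,2,6,2,3,2,1,5,34] for √295; ℓ=12 ⇒ convergent index 11
k=0  a_k=17  p_k/q_k = 17/1
k=1  a_k=5  p_k/q_k = 86/5
…
k=4  a_k=3  p_k/q_k = 979/57
…
k=6  a_k=6  p_k/q_k = 14479/843
…
k=8  a_k=3  p_k/q_k = 108103/6294
…
k=10  a_k=1  p_k/q_k = 355517/20699
k=11  a_k=5  p_k/q_k = 2024999/117900
fundamental: x₁=2024999, y₁=117900  (since 4100620950001 − 295·13900410000 = 1)

2024999 117900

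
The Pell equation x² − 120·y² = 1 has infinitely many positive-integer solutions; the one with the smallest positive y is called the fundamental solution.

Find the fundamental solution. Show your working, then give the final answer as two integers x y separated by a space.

√120 = [10; 1,20, …], period ℓ=2 (even) → k=1
i=0: a=10 ⇒ p=10, q=1
i=1: a=1 ⇒ p=11, q=1
fundamental: x₁=11, y₁=1  (since 121 − 120·1 = 1)

11 1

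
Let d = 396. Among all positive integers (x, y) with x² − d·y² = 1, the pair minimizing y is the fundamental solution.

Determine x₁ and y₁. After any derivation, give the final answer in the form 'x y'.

[19; 1,8,1,38] for √396; ℓ=4 ⇒ convergent index 3
step 0: (19, 1)  from 19·(1,0) + (0,1)
step 1: (20, 1)  from 1·(19,1) + (1,0)
step 2: (179, 9)  from 8·(20,1) + (19,1)
step 3: (199, 10)  from 1·(179,9) + (20,1)
fundamental: x₁=199, y₁=10  (since 39601 − 396·100 = 1)

199 10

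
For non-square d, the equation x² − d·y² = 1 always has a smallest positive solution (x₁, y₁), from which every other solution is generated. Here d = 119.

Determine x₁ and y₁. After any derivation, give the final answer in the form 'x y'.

120 11

√119 = [10; 1,9,1,20, …], period ℓ=4 (even) → k=3
step 0: (10, 1)  from 10·(1,0) + (0,1)
step 1: (11, 1)  from 1·(10,1) + (1,0)
step 2: (109, 10)  from 9·(11,1) + (10,1)
step 3: (120, 11)  from 1·(109,10) + (11,1)
→ (120, 11).  Check: 120²=14400, 119·11²=14399, difference 1.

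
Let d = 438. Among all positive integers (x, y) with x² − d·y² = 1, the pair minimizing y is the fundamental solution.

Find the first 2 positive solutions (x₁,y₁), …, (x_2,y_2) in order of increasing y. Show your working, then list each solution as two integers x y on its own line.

d=438: √d = [20; 1,12,1,40] (ℓ=4, even), read p_3/q_3
a_0=20:  p_0=20·1+0=20,  q_0=20·0+1=1
a_1=1:  p_1=1·20+1=21,  q_1=1·1+0=1
a_2=12:  p_2=12·21+20=272,  q_2=12·1+1=13
a_3=1:  p_3=1·272+21=293,  q_3=1·13+1=14
→ (293, 14).  Check: 293²=85849, 438·14²=85848, difference 1.
k=2:  x_2 = 293·293+438·14·14 = 171697,  y_2 = 293·14+14·293 = 8204

293 14
171697 8204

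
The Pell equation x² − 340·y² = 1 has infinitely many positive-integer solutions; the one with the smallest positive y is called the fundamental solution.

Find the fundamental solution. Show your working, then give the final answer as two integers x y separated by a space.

d=340: √d = [18; 2,3,1,1,1,…,3,2,36] (ℓ=14, even), read p_13/q_13
k=0  a_k=18  p_k/q_k = 18/1
…
k=2  a_k=3  p_k/q_k = 129/7
k=3  a_k=1  p_k/q_k = 166/9
…
k=7  a_k=8  p_k/q_k = 6509/353
k=8  a_k=1  p_k/q_k = 7265/394
k=9  a_k=1  p_k/q_k = 13774/747
k=10  a_k=1  p_k/q_k = 21039/1141
…
k=12  a_k=3  p_k/q_k = 125478/6805
k=13  a_k=2  p_k/q_k = 285769/15498
(x₁, y₁) = (285769, 15498);  285769² − 340·15498² = 1 ✓

285769 15498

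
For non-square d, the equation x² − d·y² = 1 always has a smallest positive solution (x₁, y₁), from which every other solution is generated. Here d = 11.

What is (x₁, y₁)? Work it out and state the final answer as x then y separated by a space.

10 3

√11 = [3; 3,6, …], period ℓ=2 (even) → k=1
k=0  a_k=3  p_k/q_k = 3/1
k=1  a_k=3  p_k/q_k = 10/3
→ (10, 3).  Check: 10²=100, 11·3²=99, difference 1.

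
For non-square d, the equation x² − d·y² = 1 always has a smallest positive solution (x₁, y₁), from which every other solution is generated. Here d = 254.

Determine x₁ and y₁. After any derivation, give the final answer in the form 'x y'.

255 16

√254 → a₀=15, period (1,14,1,30); ℓ=4 even so k=3
i=0: a=15 ⇒ p=15, q=1
i=1: a=1 ⇒ p=16, q=1
i=2: a=14 ⇒ p=239, q=15
i=3: a=1 ⇒ p=255, q=16
fundamental: x₁=255, y₁=16  (since 65025 − 254·256 = 1)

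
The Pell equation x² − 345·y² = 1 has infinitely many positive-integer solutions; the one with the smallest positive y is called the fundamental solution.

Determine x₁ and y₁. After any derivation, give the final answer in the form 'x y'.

6761 364

d=345: √d = [18; 1,1,2,1,6,1,2,1,1,36] (ℓ=10, even), read p_9/q_9
step 0: (18, 1)  from 18·(1,0) + (0,1)
step 1: (19, 1)  from 1·(18,1) + (1,0)
step 2: (37, 2)  from 1·(19,1) + (18,1)
step 3: (93, 5)  from 2·(37,2) + (19,1)
…
step 5: (873, 47)  from 6·(130,7) + (93,5)
step 6: (1003, 54)  from 1·(873,47) + (130,7)
step 7: (2879, 155)  from 2·(1003,54) + (873,47)
step 8: (3882, 209)  from 1·(2879,155) + (1003,54)
step 9: (6761, 364)  from 1·(3882,209) + (2879,155)
→ (6761, 364).  Check: 6761²=45711121, 345·364²=45711120, difference 1.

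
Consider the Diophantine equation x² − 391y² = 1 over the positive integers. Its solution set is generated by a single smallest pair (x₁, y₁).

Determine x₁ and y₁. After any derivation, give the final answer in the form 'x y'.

7338680 371133

[19; 1,3,2,2,1,…,3,1,38] for √391; ℓ=16 ⇒ convergent index 15
a_0=19:  p_0=19·1+0=19,  q_0=19·0+1=1
a_1=1:  p_1=1·19+1=20,  q_1=1·1+0=1
…
a_3=2:  p_3=2·79+20=178,  q_3=2·4+1=9
…
a_5=1:  p_5=1·435+178=613,  q_5=1·22+9=31
a_6=1:  p_6=1·613+435=1048,  q_6=1·31+22=53
a_7=2:  p_7=2·1048+613=2709,  q_7=2·53+31=137
…
a_9=2:  p_9=2·52519+2709=107747,  q_9=2·2656+137=5449
a_10=1:  p_10=1·107747+52519=160266,  q_10=1·5449+2656=8105
a_11=1:  p_11=1·160266+107747=268013,  q_11=1·8105+5449=13554
a_12=2:  p_12=2·268013+160266=696292,  q_12=2·13554+8105=35213
a_13=2:  p_13=2·696292+268013=1660597,  q_13=2·35213+13554=83980
a_14=3:  p_14=3·1660597+696292=5678083,  q_14=3·83980+35213=287153
a_15=1:  p_15=1·5678083+1660597=7338680,  q_15=1·287153+83980=371133
fundamental: x₁=7338680, y₁=371133  (since 53856224142400 − 391·137739703689 = 1)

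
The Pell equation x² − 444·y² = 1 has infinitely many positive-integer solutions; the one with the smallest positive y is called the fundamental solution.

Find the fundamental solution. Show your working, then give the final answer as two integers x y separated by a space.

√444 → a₀=21, period (14,42); ℓ=2 even so k=1
i=0: a=21 ⇒ p=21, q=1
i=1: a=14 ⇒ p=295, q=14
fundamental: x₁=295, y₁=14  (since 87025 − 444·196 = 1)

295 14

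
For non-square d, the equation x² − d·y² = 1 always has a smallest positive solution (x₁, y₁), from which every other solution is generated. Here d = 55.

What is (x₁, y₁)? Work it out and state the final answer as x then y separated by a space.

89 12

[7; 2,2,2,14] for √55; ℓ=4 ⇒ convergent index 3
i=0: a=7 ⇒ p=7, q=1
…
i=2: a=2 ⇒ p=37, q=5
i=3: a=2 ⇒ p=89, q=12
→ (89, 12).  Check: 89²=7921, 55·12²=7920, difference 1.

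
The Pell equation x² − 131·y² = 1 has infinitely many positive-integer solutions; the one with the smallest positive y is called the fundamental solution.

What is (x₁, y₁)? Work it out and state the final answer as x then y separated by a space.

[11; 2,4,11,4,2,22] for √131; ℓ=6 ⇒ convergent index 5
a_0=11:  p_0=11·1+0=11,  q_0=11·0+1=1
…
a_3=11:  p_3=11·103+23=1156,  q_3=11·9+2=101
a_4=4:  p_4=4·1156+103=4727,  q_4=4·101+9=413
a_5=2:  p_5=2·4727+1156=10610,  q_5=2·413+101=927
→ (10610, 927).  Check: 10610²=112572100, 131·927²=112572099, difference 1.

10610 927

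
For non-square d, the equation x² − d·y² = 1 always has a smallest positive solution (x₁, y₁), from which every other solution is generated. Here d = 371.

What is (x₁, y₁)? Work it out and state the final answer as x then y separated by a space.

1695 88

[19; 3,1,4,1,3,38] for √371; ℓ=6 ⇒ convergent index 5
i=0: a=19 ⇒ p=19, q=1
i=1: a=3 ⇒ p=58, q=3
i=2: a=1 ⇒ p=77, q=4
…
i=4: a=1 ⇒ p=443, q=23
i=5: a=3 ⇒ p=1695, q=88
→ (1695, 88).  Check: 1695²=2873025, 371·88²=2873024, difference 1.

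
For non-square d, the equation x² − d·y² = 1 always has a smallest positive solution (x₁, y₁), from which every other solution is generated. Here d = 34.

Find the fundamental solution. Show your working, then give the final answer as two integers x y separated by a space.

√34 = [5; 1,4,1,10, …], period ℓ=4 (even) → k=3
k=0  a_k=5  p_k/q_k = 5/1
k=1  a_k=1  p_k/q_k = 6/1
k=2  a_k=4  p_k/q_k = 29/5
k=3  a_k=1  p_k/q_k = 35/6
→ (35, 6).  Check: 35²=1225, 34·6²=1224, difference 1.

35 6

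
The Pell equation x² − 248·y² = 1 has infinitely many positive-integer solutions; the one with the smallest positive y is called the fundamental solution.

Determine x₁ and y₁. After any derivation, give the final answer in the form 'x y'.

63 4

√248 → a₀=15, period (1,2,1,30); ℓ=4 even so k=3
step 0: (15, 1)  from 15·(1,0) + (0,1)
…
step 2: (47, 3)  from 2·(16,1) + (15,1)
step 3: (63, 4)  from 1·(47,3) + (16,1)
(x₁, y₁) = (63, 4);  63² − 248·4² = 1 ✓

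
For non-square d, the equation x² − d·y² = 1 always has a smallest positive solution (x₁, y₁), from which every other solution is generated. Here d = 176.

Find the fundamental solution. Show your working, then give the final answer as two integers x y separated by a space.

d=176: √d = [13; 3,1,3,26] (ℓ=4, even), read p_3/q_3
step 0: (13, 1)  from 13·(1,0) + (0,1)
step 1: (40, 3)  from 3·(13,1) + (1,0)
step 2: (53, 4)  from 1·(40,3) + (13,1)
step 3: (199, 15)  from 3·(53,4) + (40,3)
(x₁, y₁) = (199, 15);  199² − 176·15² = 1 ✓

199 15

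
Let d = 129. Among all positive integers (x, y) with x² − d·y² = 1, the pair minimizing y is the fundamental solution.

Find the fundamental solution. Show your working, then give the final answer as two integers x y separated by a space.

16855 1484

d=129: √d = [11; 2,1,3,1,6,1,3,1,2,22] (ℓ=10, even), read p_9/q_9
a_0=11:  p_0=11·1+0=11,  q_0=11·0+1=1
…
a_3=3:  p_3=3·34+23=125,  q_3=3·3+2=11
…
a_5=6:  p_5=6·159+125=1079,  q_5=6·14+11=95
…
a_8=1:  p_8=1·4793+1238=6031,  q_8=1·422+109=531
a_9=2:  p_9=2·6031+4793=16855,  q_9=2·531+422=1484
→ (16855, 1484).  Check: 16855²=284091025, 129·1484²=284091024, difference 1.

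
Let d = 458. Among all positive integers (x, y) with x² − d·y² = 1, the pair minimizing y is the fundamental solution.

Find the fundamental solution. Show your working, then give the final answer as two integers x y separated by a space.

22899 1070

√458 = [21; 2,2,42, …], period ℓ=3 (odd) → k=5
k=0  a_k=21  p_k/q_k = 21/1
k=1  a_k=2  p_k/q_k = 43/2
…
k=4  a_k=2  p_k/q_k = 9181/429
k=5  a_k=2  p_k/q_k = 22899/1070
fundamental: x₁=22899, y₁=1070  (since 524364201 − 458·1144900 = 1)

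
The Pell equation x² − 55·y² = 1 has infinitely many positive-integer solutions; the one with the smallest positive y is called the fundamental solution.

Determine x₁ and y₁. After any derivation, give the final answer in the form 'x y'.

89 12

√55 = [7; 2,2,2,14, …], period ℓ=4 (even) → k=3
step 0: (7, 1)  from 7·(1,0) + (0,1)
step 1: (15, 2)  from 2·(7,1) + (1,0)
step 2: (37, 5)  from 2·(15,2) + (7,1)
step 3: (89, 12)  from 2·(37,5) + (15,2)
→ (89, 12).  Check: 89²=7921, 55·12²=7920, difference 1.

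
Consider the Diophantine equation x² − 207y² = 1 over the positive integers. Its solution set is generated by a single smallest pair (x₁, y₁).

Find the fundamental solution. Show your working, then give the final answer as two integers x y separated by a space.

1151 80

√207 = [14; 2,1,1,2,1,1,2,28, …], period ℓ=8 (even) → k=7
a_0=14:  p_0=14·1+0=14,  q_0=14·0+1=1
…
a_3=1:  p_3=1·43+29=72,  q_3=1·3+2=5
a_4=2:  p_4=2·72+43=187,  q_4=2·5+3=13
a_5=1:  p_5=1·187+72=259,  q_5=1·13+5=18
a_6=1:  p_6=1·259+187=446,  q_6=1·18+13=31
a_7=2:  p_7=2·446+259=1151,  q_7=2·31+18=80
→ (1151, 80).  Check: 1151²=1324801, 207·80²=1324800, difference 1.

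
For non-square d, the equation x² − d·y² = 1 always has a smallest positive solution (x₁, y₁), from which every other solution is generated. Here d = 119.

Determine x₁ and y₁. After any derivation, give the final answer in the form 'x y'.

√119 = [10; 1,9,1,20, …], period ℓ=4 (even) → k=3
i=0: a=10 ⇒ p=10, q=1
…
i=2: a=9 ⇒ p=109, q=10
i=3: a=1 ⇒ p=120, q=11
(x₁, y₁) = (120, 11);  120² − 119·11² = 1 ✓

120 11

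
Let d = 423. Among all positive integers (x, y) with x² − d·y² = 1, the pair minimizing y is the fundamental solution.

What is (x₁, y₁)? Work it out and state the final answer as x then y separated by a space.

4607 224

[20; 1,1,3,4,3,1,1,40] for √423; ℓ=8 ⇒ convergent index 7
i=0: a=20 ⇒ p=20, q=1
i=1: a=1 ⇒ p=21, q=1
i=2: a=1 ⇒ p=41, q=2
…
i=4: a=4 ⇒ p=617, q=30
i=5: a=3 ⇒ p=1995, q=97
i=6: a=1 ⇒ p=2612, q=127
i=7: a=1 ⇒ p=4607, q=224
→ (4607, 224).  Check: 4607²=21224449, 423·224²=21224448, difference 1.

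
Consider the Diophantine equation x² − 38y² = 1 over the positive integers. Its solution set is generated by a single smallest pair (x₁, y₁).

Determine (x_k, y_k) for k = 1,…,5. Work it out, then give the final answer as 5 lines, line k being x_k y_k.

37 6
2737 444
202501 32850
14982337 2430456
1108490437 179820894

[6; 6,12] for √38; ℓ=2 ⇒ convergent index 1
i=0: a=6 ⇒ p=6, q=1
i=1: a=6 ⇒ p=37, q=6
(x₁, y₁) = (37, 6);  37² − 38·6² = 1 ✓
n=2: (37,6)∘(37,6) = (37·37+38·6·6, 37·6+6·37) = (2737,444)
n=3: (2737,444)∘(37,6) = (37·2737+38·6·444, 37·444+6·2737) = (202501,32850)
n=4: (202501,32850)∘(37,6) = (37·202501+38·6·32850, 37·32850+6·202501) = (14982337,2430456)
n=5: (14982337,2430456)∘(37,6) = (37·14982337+38·6·2430456, 37·2430456+6·14982337) = (1108490437,179820894)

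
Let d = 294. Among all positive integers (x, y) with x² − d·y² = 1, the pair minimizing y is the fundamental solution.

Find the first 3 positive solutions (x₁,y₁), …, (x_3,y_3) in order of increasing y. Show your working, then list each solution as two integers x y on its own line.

[17; 6,1,4,1,6,34] for √294; ℓ=6 ⇒ convergent index 5
step 0: (17, 1)  from 17·(1,0) + (0,1)
step 1: (103, 6)  from 6·(17,1) + (1,0)
step 2: (120, 7)  from 1·(103,6) + (17,1)
…
step 4: (703, 41)  from 1·(583,34) + (120,7)
step 5: (4801, 280)  from 6·(703,41) + (583,34)
(x₁, y₁) = (4801, 280);  4801² − 294·280² = 1 ✓
(x_2, y_2) = (4801·4801 + 294·280·280, 4801·280 + 280·4801) = (46099201, 2688560)
(x_3, y_3) = (4801·46099201 + 294·280·2688560, 4801·2688560 + 280·46099201) = (442644523201, 25815552840)

4801 280
46099201 2688560
442644523201 25815552840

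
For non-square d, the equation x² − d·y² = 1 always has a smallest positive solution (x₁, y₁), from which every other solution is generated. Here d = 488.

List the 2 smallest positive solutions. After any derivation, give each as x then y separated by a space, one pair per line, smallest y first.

√488 → a₀=22, period (11,44); ℓ=2 even so k=1
i=0: a=22 ⇒ p=22, q=1
i=1: a=11 ⇒ p=243, q=11
(x₁, y₁) = (243, 11);  243² − 488·11² = 1 ✓
(243+11√488)^2 = 118097 + 5346√488

243 11
118097 5346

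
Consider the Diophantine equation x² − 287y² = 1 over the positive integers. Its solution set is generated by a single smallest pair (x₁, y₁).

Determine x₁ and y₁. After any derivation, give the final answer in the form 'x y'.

√287 → a₀=16, period (1,15,1,32); ℓ=4 even so k=3
k=0  a_k=16  p_k/q_k = 16/1
k=1  a_k=1  p_k/q_k = 17/1
k=2  a_k=15  p_k/q_k = 271/16
k=3  a_k=1  p_k/q_k = 288/17
(x₁, y₁) = (288, 17);  288² − 287·17² = 1 ✓

288 17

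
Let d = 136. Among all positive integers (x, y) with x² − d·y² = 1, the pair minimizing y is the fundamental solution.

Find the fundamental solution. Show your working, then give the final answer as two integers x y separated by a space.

d=136: √d = [11; 1,1,1,22] (ℓ=4, even), read p_3/q_3
a_0=11:  p_0=11·1+0=11,  q_0=11·0+1=1
…
a_2=1:  p_2=1·12+11=23,  q_2=1·1+1=2
a_3=1:  p_3=1·23+12=35,  q_3=1·2+1=3
(x₁, y₁) = (35, 3);  35² − 136·3² = 1 ✓

35 3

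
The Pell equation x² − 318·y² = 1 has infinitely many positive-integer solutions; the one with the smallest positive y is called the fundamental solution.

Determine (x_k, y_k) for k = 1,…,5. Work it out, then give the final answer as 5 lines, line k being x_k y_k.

107 6
22897 1284
4899851 274770
1048545217 58799496
224383776587 12582817374

√318 → a₀=17, period (1,4,1,34); ℓ=4 even so k=3
a_0=17:  p_0=17·1+0=17,  q_0=17·0+1=1
…
a_2=4:  p_2=4·18+17=89,  q_2=4·1+1=5
a_3=1:  p_3=1·89+18=107,  q_3=1·5+1=6
→ (107, 6).  Check: 107²=11449, 318·6²=11448, difference 1.
n=2: (107,6)∘(107,6) = (107·107+318·6·6, 107·6+6·107) = (22897,1284)
n=3: (22897,1284)∘(107,6) = (107·22897+318·6·1284, 107·1284+6·22897) = (4899851,274770)
n=4: (4899851,274770)∘(107,6) = (107·4899851+318·6·274770, 107·274770+6·4899851) = (1048545217,58799496)
n=5: (1048545217,58799496)∘(107,6) = (107·1048545217+318·6·58799496, 107·58799496+6·1048545217) = (224383776587,12582817374)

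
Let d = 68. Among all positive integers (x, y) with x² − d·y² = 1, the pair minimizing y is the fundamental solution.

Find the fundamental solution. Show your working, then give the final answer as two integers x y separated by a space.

[8; 4,16] for √68; ℓ=2 ⇒ convergent index 1
a_0=8:  p_0=8·1+0=8,  q_0=8·0+1=1
a_1=4:  p_1=4·8+1=33,  q_1=4·1+0=4
fundamental: x₁=33, y₁=4  (since 1089 − 68·16 = 1)

33 4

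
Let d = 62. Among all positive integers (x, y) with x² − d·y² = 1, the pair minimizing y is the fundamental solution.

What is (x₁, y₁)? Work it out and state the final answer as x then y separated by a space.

63 8

[7; 1,6,1,14] for √62; ℓ=4 ⇒ convergent index 3
k=0  a_k=7  p_k/q_k = 7/1
k=1  a_k=1  p_k/q_k = 8/1
k=2  a_k=6  p_k/q_k = 55/7
k=3  a_k=1  p_k/q_k = 63/8
(x₁, y₁) = (63, 8);  63² − 62·8² = 1 ✓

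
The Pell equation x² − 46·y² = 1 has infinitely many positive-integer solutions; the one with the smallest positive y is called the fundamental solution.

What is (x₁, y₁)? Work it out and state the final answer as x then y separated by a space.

24335 3588

[6; 1,3,1,1,2,6,2,1,1,3,1,12] for √46; ℓ=12 ⇒ convergent index 11
a_0=6:  p_0=6·1+0=6,  q_0=6·0+1=1
…
a_2=3:  p_2=3·7+6=27,  q_2=3·1+1=4
a_3=1:  p_3=1·27+7=34,  q_3=1·4+1=5
…
a_10=3:  p_10=3·5297+3147=19038,  q_10=3·781+464=2807
a_11=1:  p_11=1·19038+5297=24335,  q_11=1·2807+781=3588
(x₁, y₁) = (24335, 3588);  24335² − 46·3588² = 1 ✓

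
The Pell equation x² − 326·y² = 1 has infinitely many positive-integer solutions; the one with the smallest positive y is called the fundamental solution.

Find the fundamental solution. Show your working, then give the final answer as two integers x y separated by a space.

325 18

d=326: √d = [18; 18,36] (ℓ=2, even), read p_1/q_1
step 0: (18, 1)  from 18·(1,0) + (0,1)
step 1: (325, 18)  from 18·(18,1) + (1,0)
(x₁, y₁) = (325, 18);  325² − 326·18² = 1 ✓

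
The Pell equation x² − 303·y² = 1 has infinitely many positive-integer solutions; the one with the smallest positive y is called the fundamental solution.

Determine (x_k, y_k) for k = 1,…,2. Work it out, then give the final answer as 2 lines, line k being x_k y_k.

√303 → a₀=17, period (2,2,5,2,2,34); ℓ=6 even so k=5
step 0: (17, 1)  from 17·(1,0) + (0,1)
step 1: (35, 2)  from 2·(17,1) + (1,0)
step 2: (87, 5)  from 2·(35,2) + (17,1)
…
step 4: (1027, 59)  from 2·(470,27) + (87,5)
step 5: (2524, 145)  from 2·(1027,59) + (470,27)
fundamental: x₁=2524, y₁=145  (since 6370576 − 303·21025 = 1)
k=2:  x_2 = 2524·2524+303·145·145 = 12741151,  y_2 = 2524·145+145·2524 = 731960

2524 145
12741151 731960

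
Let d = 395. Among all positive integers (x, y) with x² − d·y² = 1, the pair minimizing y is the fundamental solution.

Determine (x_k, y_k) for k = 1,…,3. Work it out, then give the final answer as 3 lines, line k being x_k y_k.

√395 = [19; 1,6,1,38, …], period ℓ=4 (even) → k=3
k=0  a_k=19  p_k/q_k = 19/1
…
k=2  a_k=6  p_k/q_k = 139/7
k=3  a_k=1  p_k/q_k = 159/8
→ (159, 8).  Check: 159²=25281, 395·8²=25280, difference 1.
(159+8√395)^2 = 50561 + 2544√395
(159+8√395)^3 = 16078239 + 808984√395

159 8
50561 2544
16078239 808984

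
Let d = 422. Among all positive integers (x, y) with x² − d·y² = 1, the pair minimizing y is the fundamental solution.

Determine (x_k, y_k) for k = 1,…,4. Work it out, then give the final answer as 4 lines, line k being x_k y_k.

7022501 341850
98631040590001 4801283933700
1385273162348638202501 67434042451384025550
19456164335732849620362360001 947111261097768740333867400

√422 = [20; 1,1,5,2,1,…,1,1,40, …], period ℓ=14 (even) → k=13
step 0: (20, 1)  from 20·(1,0) + (0,1)
step 1: (21, 1)  from 1·(20,1) + (1,0)
step 2: (41, 2)  from 1·(21,1) + (20,1)
…
step 6: (2650, 129)  from 3·(719,35) + (493,24)
step 7: (53719, 2615)  from 20·(2650,129) + (719,35)
…
step 9: (217526, 10589)  from 1·(163807,7974) + (53719,2615)
…
step 11: (3211821, 156349)  from 5·(598859,29152) + (217526,10589)
step 12: (3810680, 185501)  from 1·(3211821,156349) + (598859,29152)
step 13: (7022501, 341850)  from 1·(3810680,185501) + (3211821,156349)
(x₁, y₁) = (7022501, 341850);  7022501² − 422·341850² = 1 ✓
(x_2, y_2) = (7022501·7022501 + 422·341850·341850, 7022501·341850 + 341850·7022501) = (98631040590001, 4801283933700)
(x_3, y_3) = (7022501·98631040590001 + 422·341850·4801283933700, 7022501·4801283933700 + 341850·98631040590001) = (1385273162348638202501, 67434042451384025550)
(x_4, y_4) = (7022501·1385273162348638202501 + 422·341850·67434042451384025550, 7022501·67434042451384025550 + 341850·1385273162348638202501) = (19456164335732849620362360001, 947111261097768740333867400)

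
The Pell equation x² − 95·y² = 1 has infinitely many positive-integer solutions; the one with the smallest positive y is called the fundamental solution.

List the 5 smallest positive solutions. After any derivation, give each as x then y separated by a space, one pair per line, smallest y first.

39 4
3041 312
237159 24332
18495361 1897584
1442400999 147987220

d=95: √d = [9; 1,2,1,18] (ℓ=4, even), read p_3/q_3
a_0=9:  p_0=9·1+0=9,  q_0=9·0+1=1
a_1=1:  p_1=1·9+1=10,  q_1=1·1+0=1
a_2=2:  p_2=2·10+9=29,  q_2=2·1+1=3
a_3=1:  p_3=1·29+10=39,  q_3=1·3+1=4
→ (39, 4).  Check: 39²=1521, 95·4²=1520, difference 1.
n=2: (39,4)∘(39,4) = (39·39+95·4·4, 39·4+4·39) = (3041,312)
n=3: (3041,312)∘(39,4) = (39·3041+95·4·312, 39·312+4·3041) = (237159,24332)
n=4: (237159,24332)∘(39,4) = (39·237159+95·4·24332, 39·24332+4·237159) = (18495361,1897584)
n=5: (18495361,1897584)∘(39,4) = (39·18495361+95·4·1897584, 39·1897584+4·18495361) = (1442400999,147987220)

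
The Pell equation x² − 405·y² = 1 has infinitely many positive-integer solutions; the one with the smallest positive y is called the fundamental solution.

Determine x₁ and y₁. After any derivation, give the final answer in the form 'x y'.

d=405: √d = [20; 8,40] (ℓ=2, even), read p_1/q_1
a_0=20:  p_0=20·1+0=20,  q_0=20·0+1=1
a_1=8:  p_1=8·20+1=161,  q_1=8·1+0=8
→ (161, 8).  Check: 161²=25921, 405·8²=25920, difference 1.

161 8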